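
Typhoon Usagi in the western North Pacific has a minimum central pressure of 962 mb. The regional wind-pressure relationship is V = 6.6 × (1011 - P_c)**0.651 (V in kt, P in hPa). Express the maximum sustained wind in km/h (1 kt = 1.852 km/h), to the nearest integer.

154 km/h

ΔP = 1011 − 962 = 49 mb.
V ≈ 6.6 × 49^0.651 = 6.6 × 12.598 ≈ 83.150 kt.
83.150 × 1.852 ≈ 153.99 km/h → 154 km/h.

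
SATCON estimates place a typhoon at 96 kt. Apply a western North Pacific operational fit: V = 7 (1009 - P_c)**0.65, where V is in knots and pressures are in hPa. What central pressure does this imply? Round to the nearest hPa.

ΔP = (V / 7)^(1/0.65) = (96/7)^1.538.
96/7 = 13.714; 13.714^1.538 ≈ 56.17 hPa.
P_c = 1009 − 56.17 = 952.83 ≈ 953 hPa.

953 hPa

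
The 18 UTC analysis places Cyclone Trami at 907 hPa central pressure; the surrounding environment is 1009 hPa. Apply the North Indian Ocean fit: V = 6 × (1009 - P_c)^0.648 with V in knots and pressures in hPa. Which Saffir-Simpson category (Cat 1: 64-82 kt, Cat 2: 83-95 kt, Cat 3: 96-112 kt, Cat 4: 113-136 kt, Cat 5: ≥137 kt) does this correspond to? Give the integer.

ΔP = 1009 − 907 = 102 hPa.
V ≈ 6 × 102^0.648 = 6 × 20.03 ≈ 120 kt.
120 kt falls in the Category 4 band.

4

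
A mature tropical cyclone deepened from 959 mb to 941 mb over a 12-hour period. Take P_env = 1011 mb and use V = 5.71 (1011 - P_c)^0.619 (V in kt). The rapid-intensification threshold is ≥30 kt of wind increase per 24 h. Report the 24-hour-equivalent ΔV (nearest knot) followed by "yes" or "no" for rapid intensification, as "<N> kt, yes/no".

27 kt, no

V₁: ΔP = 52, V ≈ 5.71 × 52^0.619 ≈ 65.89 kt.
V₂: ΔP = 70, V ≈ 5.71 × 70^0.619 ≈ 79.20 kt.
ΔV over 12 h = 13.31 kt → 24 h equivalent = 13.31 × 24/12 ≈ 26.62 kt.
27 kt < 30 kt ⇒ not rapid intensification.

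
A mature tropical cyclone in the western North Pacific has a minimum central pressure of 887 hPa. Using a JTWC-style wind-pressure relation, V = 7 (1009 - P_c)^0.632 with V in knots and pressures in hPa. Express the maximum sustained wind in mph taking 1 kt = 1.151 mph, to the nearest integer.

168 mph

ΔP = 1009 − 887 = 122 hPa.
V ≈ 7 × 122^0.632 = 7 × 20.825 ≈ 145.773 kt.
145.773 × 1.151 ≈ 167.78 mph → 168 mph.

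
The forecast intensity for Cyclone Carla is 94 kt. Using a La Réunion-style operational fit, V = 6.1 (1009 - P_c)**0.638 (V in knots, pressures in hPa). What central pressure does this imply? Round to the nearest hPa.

936 hPa

ΔP = (V / 6.1)^(1/0.638) = (94/6.1)^1.567.
94/6.1 = 15.410; 15.410^1.567 ≈ 72.74 hPa.
P_c = 1009 − 72.74 = 936.26 ≈ 936 hPa.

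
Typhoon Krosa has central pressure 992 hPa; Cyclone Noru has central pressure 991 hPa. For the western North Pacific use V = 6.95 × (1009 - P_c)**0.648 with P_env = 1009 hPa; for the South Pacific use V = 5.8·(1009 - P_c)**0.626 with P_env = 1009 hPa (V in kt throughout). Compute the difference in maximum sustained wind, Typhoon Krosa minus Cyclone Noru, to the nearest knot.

8 kt

Typhoon Krosa: ΔP = 17; V ≈ 6.95 × 17^0.648 ≈ 43.58 kt.
Cyclone Noru: ΔP = 18; V ≈ 5.8 × 18^0.626 ≈ 35.42 kt.
Difference ≈ 43.58 − 35.42 = 8.16 → 8 kt.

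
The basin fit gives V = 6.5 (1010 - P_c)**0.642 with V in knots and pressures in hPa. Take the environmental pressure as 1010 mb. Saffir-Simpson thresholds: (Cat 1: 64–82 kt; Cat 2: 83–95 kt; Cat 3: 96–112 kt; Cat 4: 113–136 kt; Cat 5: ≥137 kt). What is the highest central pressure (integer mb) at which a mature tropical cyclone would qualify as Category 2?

Category 2 begins at V = 83 kt.
Required ΔP = (83/6.5)^(1/0.642) = 12.769^1.558 ≈ 52.84 mb.
P_c ≤ 1010 − 52.84 = 957.16, so the highest integer P_c is 957 mb.

957 mb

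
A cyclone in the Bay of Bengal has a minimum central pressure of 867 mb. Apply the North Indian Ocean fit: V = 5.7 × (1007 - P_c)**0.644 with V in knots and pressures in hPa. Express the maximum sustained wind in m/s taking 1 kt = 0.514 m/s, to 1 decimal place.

ΔP = 1007 − 867 = 140 mb.
V ≈ 5.7 × 140^0.644 = 5.7 × 24.105 ≈ 137.398 kt.
137.398 × 0.514 ≈ 70.62 m/s → 70.6 m/s.

70.6 m/s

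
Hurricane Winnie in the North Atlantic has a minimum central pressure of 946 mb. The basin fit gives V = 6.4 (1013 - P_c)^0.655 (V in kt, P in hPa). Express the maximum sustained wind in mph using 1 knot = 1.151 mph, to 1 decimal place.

115.7 mph

ΔP = 1013 − 946 = 67 mb.
V ≈ 6.4 × 67^0.655 = 6.4 × 15.706 ≈ 100.522 kt.
100.522 × 1.151 ≈ 115.70 mph → 115.7 mph.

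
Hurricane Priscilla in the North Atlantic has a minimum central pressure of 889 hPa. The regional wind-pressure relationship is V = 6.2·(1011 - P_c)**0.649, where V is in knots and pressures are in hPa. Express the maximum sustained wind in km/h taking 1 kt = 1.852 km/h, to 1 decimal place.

259.5 km/h

ΔP = 1011 − 889 = 122 hPa.
V ≈ 6.2 × 122^0.649 = 6.2 × 22.597 ≈ 140.100 kt.
140.100 × 1.852 ≈ 259.47 km/h → 259.5 km/h.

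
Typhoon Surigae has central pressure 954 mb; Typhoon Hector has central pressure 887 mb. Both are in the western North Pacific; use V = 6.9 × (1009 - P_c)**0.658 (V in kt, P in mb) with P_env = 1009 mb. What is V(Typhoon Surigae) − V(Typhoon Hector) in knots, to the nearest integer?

Typhoon Surigae: ΔP = 55; V ≈ 6.9 × 55^0.658 ≈ 96.38 kt.
Typhoon Hector: ΔP = 122; V ≈ 6.9 × 122^0.658 ≈ 162.81 kt.
Difference ≈ 96.38 − 162.81 = -66.43 → -66 kt.

-66 kt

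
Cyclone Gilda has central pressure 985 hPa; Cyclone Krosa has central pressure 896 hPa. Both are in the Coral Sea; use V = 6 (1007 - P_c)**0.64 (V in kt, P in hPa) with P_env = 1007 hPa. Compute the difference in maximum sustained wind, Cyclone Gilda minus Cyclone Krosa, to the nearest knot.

Cyclone Gilda: ΔP = 22; V ≈ 6 × 22^0.64 ≈ 43.38 kt.
Cyclone Krosa: ΔP = 111; V ≈ 6 × 111^0.64 ≈ 122.22 kt.
Difference ≈ 43.38 − 122.22 = -78.84 → -79 kt.

-79 kt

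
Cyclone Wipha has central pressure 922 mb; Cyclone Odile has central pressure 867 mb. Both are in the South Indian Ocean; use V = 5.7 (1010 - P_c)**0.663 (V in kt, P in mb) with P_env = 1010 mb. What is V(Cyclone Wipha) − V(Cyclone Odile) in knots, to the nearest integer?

Cyclone Wipha: ΔP = 88; V ≈ 5.7 × 88^0.663 ≈ 110.93 kt.
Cyclone Odile: ΔP = 143; V ≈ 5.7 × 143^0.663 ≈ 153.06 kt.
Difference ≈ 110.93 − 153.06 = -42.13 → -42 kt.

-42 kt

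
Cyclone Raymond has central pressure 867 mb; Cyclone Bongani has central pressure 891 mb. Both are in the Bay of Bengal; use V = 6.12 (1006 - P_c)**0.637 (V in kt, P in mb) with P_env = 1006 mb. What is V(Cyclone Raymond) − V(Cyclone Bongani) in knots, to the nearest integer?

Cyclone Raymond: ΔP = 139; V ≈ 6.12 × 139^0.637 ≈ 141.86 kt.
Cyclone Bongani: ΔP = 115; V ≈ 6.12 × 115^0.637 ≈ 125.72 kt.
Difference ≈ 141.86 − 125.72 = 16.14 → 16 kt.

16 kt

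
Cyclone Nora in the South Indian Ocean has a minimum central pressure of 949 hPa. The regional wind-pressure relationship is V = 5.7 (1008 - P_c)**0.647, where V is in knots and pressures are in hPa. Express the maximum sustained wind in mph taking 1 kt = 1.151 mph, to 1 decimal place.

91.8 mph

ΔP = 1008 − 949 = 59 hPa.
V ≈ 5.7 × 59^0.647 = 5.7 × 13.988 ≈ 79.729 kt.
79.729 × 1.151 ≈ 91.77 mph → 91.8 mph.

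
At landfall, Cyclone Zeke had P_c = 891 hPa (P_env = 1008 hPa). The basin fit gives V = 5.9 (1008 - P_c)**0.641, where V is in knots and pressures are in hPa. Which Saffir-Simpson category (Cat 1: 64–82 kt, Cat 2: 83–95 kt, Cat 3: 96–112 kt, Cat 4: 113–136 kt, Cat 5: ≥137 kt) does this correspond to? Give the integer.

ΔP = 1008 − 891 = 117 hPa.
V ≈ 5.9 × 117^0.641 = 5.9 × 21.17 ≈ 125 kt.
125 kt falls in the Category 4 band.

4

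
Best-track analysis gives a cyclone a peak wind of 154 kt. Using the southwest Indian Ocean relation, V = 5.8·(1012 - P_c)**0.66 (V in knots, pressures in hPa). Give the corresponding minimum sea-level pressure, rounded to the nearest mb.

ΔP = (V / 5.8)^(1/0.66) = (154/5.8)^1.515.
154/5.8 = 26.552; 26.552^1.515 ≈ 143.79 mb.
P_c = 1012 − 143.79 = 868.21 ≈ 868 mb.

868 mb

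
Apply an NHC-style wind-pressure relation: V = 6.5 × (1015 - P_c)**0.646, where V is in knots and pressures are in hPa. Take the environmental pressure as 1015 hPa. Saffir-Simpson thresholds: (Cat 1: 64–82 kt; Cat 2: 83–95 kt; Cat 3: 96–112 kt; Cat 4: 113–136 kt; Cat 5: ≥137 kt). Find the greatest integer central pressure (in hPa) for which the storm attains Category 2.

963 hPa

Category 2 begins at V = 83 kt.
Required ΔP = (83/6.5)^(1/0.646) = 12.769^1.548 ≈ 51.56 hPa.
P_c ≤ 1015 − 51.56 = 963.44, so the highest integer P_c is 963 hPa.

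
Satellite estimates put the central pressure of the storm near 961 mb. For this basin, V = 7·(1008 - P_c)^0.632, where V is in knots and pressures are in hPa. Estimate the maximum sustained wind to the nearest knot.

80 kt

ΔP = 1008 − 961 = 47 mb.
47^0.632 ≈ 11.396.
V ≈ 7 × 11.396 ≈ 79.8 kt.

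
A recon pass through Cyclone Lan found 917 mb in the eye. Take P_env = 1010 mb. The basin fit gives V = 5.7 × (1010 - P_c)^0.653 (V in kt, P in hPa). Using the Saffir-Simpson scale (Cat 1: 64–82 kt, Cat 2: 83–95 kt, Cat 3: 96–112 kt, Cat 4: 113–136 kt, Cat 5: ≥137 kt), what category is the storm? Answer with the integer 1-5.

3

ΔP = 1010 − 917 = 93 mb.
V ≈ 5.7 × 93^0.653 = 5.7 × 19.29 ≈ 110 kt.
110 kt falls in the Category 3 band.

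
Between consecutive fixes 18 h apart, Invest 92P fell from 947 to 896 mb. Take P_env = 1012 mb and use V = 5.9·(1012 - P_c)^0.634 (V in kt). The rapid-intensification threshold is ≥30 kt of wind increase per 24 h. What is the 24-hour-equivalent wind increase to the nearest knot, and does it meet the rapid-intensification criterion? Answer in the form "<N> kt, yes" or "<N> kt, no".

V₁: ΔP = 65, V ≈ 5.9 × 65^0.634 ≈ 83.22 kt.
V₂: ΔP = 116, V ≈ 5.9 × 116^0.634 ≈ 120.15 kt.
ΔV over 18 h = 36.93 kt → 24 h equivalent = 36.93 × 24/18 ≈ 49.24 kt.
49 kt ≥ 30 kt ⇒ rapid intensification.

49 kt, yes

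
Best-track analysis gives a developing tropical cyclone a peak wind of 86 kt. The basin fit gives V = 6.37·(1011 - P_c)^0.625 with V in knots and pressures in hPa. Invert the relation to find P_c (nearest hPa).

ΔP = (V / 6.37)^(1/0.625) = (86/6.37)^1.600.
86/6.37 = 13.501; 13.501^1.600 ≈ 64.35 hPa.
P_c = 1011 − 64.35 = 946.65 ≈ 947 hPa.

947 hPa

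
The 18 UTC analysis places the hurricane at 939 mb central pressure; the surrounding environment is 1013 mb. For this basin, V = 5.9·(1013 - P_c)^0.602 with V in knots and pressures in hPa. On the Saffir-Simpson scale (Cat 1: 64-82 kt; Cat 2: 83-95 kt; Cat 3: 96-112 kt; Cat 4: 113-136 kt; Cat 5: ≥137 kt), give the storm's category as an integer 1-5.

ΔP = 1013 − 939 = 74 mb.
V ≈ 5.9 × 74^0.602 = 5.9 × 13.34 ≈ 79 kt.
79 kt falls in the Category 1 band.

1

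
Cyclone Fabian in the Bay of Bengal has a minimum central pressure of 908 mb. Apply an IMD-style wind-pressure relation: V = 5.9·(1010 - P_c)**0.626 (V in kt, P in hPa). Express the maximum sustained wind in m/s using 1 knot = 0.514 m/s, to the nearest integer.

ΔP = 1010 − 908 = 102 mb.
V ≈ 5.9 × 102^0.626 = 5.9 × 18.088 ≈ 106.718 kt.
106.718 × 0.514 ≈ 54.85 m/s → 55 m/s.

55 m/s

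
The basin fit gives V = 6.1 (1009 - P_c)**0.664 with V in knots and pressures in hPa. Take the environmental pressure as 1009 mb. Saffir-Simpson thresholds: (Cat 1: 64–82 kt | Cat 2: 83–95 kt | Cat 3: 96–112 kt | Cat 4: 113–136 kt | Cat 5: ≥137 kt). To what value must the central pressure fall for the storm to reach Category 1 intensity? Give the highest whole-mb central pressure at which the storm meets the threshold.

Category 1 begins at V = 64 kt.
Required ΔP = (64/6.1)^(1/0.664) = 10.492^1.506 ≈ 34.47 mb.
P_c ≤ 1009 − 34.47 = 974.53, so the highest integer P_c is 974 mb.

974 mb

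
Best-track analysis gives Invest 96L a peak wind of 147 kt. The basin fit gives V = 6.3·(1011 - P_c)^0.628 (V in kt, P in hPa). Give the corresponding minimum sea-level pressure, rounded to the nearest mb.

ΔP = (V / 6.3)^(1/0.628) = (147/6.3)^1.592.
147/6.3 = 23.333; 23.333^1.592 ≈ 150.77 mb.
P_c = 1011 − 150.77 = 860.23 ≈ 860 mb.

860 mb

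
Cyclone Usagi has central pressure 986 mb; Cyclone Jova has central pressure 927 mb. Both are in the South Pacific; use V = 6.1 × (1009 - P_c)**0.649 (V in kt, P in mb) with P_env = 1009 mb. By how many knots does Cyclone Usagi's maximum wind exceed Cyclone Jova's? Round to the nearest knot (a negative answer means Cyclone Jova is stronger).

-60 kt

Cyclone Usagi: ΔP = 23; V ≈ 6.1 × 23^0.649 ≈ 46.68 kt.
Cyclone Jova: ΔP = 82; V ≈ 6.1 × 82^0.649 ≈ 106.51 kt.
Difference ≈ 46.68 − 106.51 = -59.83 → -60 kt.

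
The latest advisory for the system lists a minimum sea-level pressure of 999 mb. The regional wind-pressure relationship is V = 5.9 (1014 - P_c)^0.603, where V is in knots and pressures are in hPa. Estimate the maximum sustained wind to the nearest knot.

30 kt

ΔP = 1014 − 999 = 15 mb.
15^0.603 ≈ 5.119.
V ≈ 5.9 × 5.119 ≈ 30.2 kt.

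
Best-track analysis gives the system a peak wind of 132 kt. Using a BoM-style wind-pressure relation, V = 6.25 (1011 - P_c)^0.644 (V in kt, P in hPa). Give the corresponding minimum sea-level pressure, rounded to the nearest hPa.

ΔP = (V / 6.25)^(1/0.644) = (132/6.25)^1.553.
132/6.25 = 21.120; 21.120^1.553 ≈ 114.02 hPa.
P_c = 1011 − 114.02 = 896.98 ≈ 897 hPa.

897 hPa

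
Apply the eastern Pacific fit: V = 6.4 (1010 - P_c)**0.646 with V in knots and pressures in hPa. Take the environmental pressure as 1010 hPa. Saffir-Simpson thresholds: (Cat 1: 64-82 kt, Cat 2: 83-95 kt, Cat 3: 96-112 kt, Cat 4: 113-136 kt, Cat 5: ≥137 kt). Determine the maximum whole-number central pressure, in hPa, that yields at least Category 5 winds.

895 hPa

Category 5 begins at V = 137 kt.
Required ΔP = (137/6.4)^(1/0.646) = 21.406^1.548 ≈ 114.73 hPa.
P_c ≤ 1010 − 114.73 = 895.27, so the highest integer P_c is 895 hPa.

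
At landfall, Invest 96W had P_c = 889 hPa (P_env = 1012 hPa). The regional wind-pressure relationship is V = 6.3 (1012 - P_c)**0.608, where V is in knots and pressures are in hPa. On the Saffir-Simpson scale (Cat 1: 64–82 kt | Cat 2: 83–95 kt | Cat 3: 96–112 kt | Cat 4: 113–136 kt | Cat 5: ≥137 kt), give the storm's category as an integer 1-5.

4

ΔP = 1012 − 889 = 123 hPa.
V ≈ 6.3 × 123^0.608 = 6.3 × 18.65 ≈ 117 kt.
117 kt falls in the Category 4 band.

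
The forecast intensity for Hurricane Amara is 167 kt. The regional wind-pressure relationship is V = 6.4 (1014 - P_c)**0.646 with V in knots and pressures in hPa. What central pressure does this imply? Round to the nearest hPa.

ΔP = (V / 6.4)^(1/0.646) = (167/6.4)^1.548.
167/6.4 = 26.094; 26.094^1.548 ≈ 155.88 hPa.
P_c = 1014 − 155.88 = 858.12 ≈ 858 hPa.

858 hPa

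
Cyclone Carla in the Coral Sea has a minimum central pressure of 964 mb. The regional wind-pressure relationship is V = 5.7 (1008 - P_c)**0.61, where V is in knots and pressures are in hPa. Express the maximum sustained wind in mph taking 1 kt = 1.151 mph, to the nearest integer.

ΔP = 1008 − 964 = 44 mb.
V ≈ 5.7 × 44^0.61 = 5.7 × 10.058 ≈ 57.330 kt.
57.330 × 1.151 ≈ 65.99 mph → 66 mph.

66 mph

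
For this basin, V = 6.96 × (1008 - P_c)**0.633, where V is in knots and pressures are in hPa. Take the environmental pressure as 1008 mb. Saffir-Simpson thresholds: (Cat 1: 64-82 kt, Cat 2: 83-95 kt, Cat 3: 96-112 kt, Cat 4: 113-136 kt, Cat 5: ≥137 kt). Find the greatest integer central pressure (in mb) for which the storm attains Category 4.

Category 4 begins at V = 113 kt.
Required ΔP = (113/6.96)^(1/0.633) = 16.236^1.580 ≈ 81.71 mb.
P_c ≤ 1008 − 81.71 = 926.29, so the highest integer P_c is 926 mb.

926 mb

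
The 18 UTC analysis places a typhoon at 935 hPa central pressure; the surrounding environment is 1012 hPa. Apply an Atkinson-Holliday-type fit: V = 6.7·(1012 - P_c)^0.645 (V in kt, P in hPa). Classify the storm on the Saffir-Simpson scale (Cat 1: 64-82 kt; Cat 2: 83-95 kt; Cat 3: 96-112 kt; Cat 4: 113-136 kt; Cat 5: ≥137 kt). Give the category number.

3

ΔP = 1012 − 935 = 77 hPa.
V ≈ 6.7 × 77^0.645 = 6.7 × 16.47 ≈ 110 kt.
110 kt falls in the Category 3 band.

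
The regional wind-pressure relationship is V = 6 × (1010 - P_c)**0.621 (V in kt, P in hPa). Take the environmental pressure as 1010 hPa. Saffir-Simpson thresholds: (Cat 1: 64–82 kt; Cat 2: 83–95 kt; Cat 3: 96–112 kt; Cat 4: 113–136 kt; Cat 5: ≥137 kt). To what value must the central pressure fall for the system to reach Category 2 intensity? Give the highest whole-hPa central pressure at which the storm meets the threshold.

941 hPa

Category 2 begins at V = 83 kt.
Required ΔP = (83/6)^(1/0.621) = 13.833^1.610 ≈ 68.75 hPa.
P_c ≤ 1010 − 68.75 = 941.25, so the highest integer P_c is 941 hPa.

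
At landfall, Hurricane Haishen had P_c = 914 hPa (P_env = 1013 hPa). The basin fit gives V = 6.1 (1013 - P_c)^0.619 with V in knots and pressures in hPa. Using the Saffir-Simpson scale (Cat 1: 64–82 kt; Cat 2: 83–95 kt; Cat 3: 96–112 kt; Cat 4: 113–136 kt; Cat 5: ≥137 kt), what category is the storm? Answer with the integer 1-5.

3

ΔP = 1013 − 914 = 99 hPa.
V ≈ 6.1 × 99^0.619 = 6.1 × 17.19 ≈ 105 kt.
105 kt falls in the Category 3 band.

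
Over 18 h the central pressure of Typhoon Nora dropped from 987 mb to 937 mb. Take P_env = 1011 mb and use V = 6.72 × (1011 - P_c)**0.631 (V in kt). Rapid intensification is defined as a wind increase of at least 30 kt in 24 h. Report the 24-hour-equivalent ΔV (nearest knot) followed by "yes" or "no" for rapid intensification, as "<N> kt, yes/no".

V₁: ΔP = 24, V ≈ 6.72 × 24^0.631 ≈ 49.92 kt.
V₂: ΔP = 74, V ≈ 6.72 × 74^0.631 ≈ 101.59 kt.
ΔV over 18 h = 51.67 kt → 24 h equivalent = 51.67 × 24/18 ≈ 68.89 kt.
69 kt ≥ 30 kt ⇒ rapid intensification.

69 kt, yes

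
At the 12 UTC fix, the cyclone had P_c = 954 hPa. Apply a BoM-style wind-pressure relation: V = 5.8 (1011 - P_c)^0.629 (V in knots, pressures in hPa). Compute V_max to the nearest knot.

74 kt

ΔP = 1011 − 954 = 57 hPa.
57^0.629 ≈ 12.719.
V ≈ 5.8 × 12.719 ≈ 73.8 kt.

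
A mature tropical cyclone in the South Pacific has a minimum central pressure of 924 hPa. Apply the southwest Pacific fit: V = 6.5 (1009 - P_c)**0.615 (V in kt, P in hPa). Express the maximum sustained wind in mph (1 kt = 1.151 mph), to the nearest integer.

115 mph

ΔP = 1009 − 924 = 85 hPa.
V ≈ 6.5 × 85^0.615 = 6.5 × 15.367 ≈ 99.886 kt.
99.886 × 1.151 ≈ 114.97 mph → 115 mph.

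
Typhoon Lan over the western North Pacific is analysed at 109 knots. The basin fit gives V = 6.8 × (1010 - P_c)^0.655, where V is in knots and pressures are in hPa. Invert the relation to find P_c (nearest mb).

941 mb

ΔP = (V / 6.8)^(1/0.655) = (109/6.8)^1.527.
109/6.8 = 16.029; 16.029^1.527 ≈ 69.11 mb.
P_c = 1010 − 69.11 = 940.89 ≈ 941 mb.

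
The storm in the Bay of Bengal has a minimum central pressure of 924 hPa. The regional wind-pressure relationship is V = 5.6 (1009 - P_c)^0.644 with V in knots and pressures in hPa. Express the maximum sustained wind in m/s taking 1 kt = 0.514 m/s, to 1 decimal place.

50.3 m/s

ΔP = 1009 − 924 = 85 hPa.
V ≈ 5.6 × 85^0.644 = 5.6 × 17.480 ≈ 97.889 kt.
97.889 × 0.514 ≈ 50.31 m/s → 50.3 m/s.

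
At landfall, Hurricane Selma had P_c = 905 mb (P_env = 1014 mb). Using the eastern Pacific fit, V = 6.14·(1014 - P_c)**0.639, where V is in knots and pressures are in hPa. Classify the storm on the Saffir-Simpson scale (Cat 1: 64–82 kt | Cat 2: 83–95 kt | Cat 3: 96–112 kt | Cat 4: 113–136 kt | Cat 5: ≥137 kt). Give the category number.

ΔP = 1014 − 905 = 109 mb.
V ≈ 6.14 × 109^0.639 = 6.14 × 20.04 ≈ 123 kt.
123 kt falls in the Category 4 band.

4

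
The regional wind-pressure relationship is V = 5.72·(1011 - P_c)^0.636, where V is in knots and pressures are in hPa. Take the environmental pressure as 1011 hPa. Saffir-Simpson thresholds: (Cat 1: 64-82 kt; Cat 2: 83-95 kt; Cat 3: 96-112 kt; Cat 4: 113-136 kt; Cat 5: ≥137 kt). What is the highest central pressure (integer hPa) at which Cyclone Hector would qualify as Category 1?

966 hPa

Category 1 begins at V = 64 kt.
Required ΔP = (64/5.72)^(1/0.636) = 11.189^1.572 ≈ 44.57 hPa.
P_c ≤ 1011 − 44.57 = 966.43, so the highest integer P_c is 966 hPa.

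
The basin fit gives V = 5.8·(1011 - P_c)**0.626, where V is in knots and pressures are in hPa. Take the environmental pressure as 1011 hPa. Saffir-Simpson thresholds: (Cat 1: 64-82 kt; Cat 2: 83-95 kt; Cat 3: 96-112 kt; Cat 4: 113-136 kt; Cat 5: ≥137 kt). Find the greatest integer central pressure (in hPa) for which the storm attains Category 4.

896 hPa

Category 4 begins at V = 113 kt.
Required ΔP = (113/5.8)^(1/0.626) = 19.483^1.597 ≈ 114.85 hPa.
P_c ≤ 1011 − 114.85 = 896.15, so the highest integer P_c is 896 hPa.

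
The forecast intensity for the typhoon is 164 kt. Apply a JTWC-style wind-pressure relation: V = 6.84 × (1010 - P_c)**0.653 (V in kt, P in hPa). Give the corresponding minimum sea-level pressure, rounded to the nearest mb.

880 mb

ΔP = (V / 6.84)^(1/0.653) = (164/6.84)^1.531.
164/6.84 = 23.977; 23.977^1.531 ≈ 129.72 mb.
P_c = 1010 − 129.72 = 880.28 ≈ 880 mb.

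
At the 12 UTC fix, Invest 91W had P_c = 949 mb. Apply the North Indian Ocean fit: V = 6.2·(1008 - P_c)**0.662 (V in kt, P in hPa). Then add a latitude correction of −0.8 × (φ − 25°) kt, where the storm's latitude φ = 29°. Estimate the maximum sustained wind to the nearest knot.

89 kt

ΔP = 1008 − 949 = 59 mb.
59^0.662 ≈ 14.870.
V ≈ 6.2 × 14.870 ≈ 92.2 kt.
Latitude correction: −0.8 × (29 − 25) = -3.2 kt.
Corrected V ≈ 89 kt → 89 kt.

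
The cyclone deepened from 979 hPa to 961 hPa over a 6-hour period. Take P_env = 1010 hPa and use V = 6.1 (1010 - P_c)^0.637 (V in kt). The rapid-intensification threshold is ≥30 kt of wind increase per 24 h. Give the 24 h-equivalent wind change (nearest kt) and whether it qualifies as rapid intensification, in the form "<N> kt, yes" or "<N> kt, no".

74 kt, yes

V₁: ΔP = 31, V ≈ 6.1 × 31^0.637 ≈ 54.37 kt.
V₂: ΔP = 49, V ≈ 6.1 × 49^0.637 ≈ 72.78 kt.
ΔV over 6 h = 18.41 kt → 24 h equivalent = 18.41 × 24/6 ≈ 73.64 kt.
74 kt ≥ 30 kt ⇒ rapid intensification.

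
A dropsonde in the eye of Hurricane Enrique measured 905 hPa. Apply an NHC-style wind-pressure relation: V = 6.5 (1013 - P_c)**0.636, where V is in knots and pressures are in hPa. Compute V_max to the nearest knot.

ΔP = 1013 − 905 = 108 hPa.
108^0.636 ≈ 19.645.
V ≈ 6.5 × 19.645 ≈ 127.7 kt.

128 kt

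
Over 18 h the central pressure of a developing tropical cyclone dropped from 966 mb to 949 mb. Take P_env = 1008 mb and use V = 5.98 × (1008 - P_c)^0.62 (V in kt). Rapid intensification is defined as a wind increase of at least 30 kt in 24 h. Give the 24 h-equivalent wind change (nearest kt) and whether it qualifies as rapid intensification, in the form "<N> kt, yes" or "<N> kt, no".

V₁: ΔP = 42, V ≈ 5.98 × 42^0.62 ≈ 60.69 kt.
V₂: ΔP = 59, V ≈ 5.98 × 59^0.62 ≈ 74.93 kt.
ΔV over 18 h = 14.24 kt → 24 h equivalent = 14.24 × 24/18 ≈ 18.99 kt.
19 kt < 30 kt ⇒ not rapid intensification.

19 kt, no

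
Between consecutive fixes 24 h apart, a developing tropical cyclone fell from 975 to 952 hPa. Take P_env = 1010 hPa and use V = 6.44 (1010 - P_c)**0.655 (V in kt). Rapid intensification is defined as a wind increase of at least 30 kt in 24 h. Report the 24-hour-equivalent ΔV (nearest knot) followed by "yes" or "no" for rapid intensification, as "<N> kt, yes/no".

26 kt, no

V₁: ΔP = 35, V ≈ 6.44 × 35^0.655 ≈ 66.11 kt.
V₂: ΔP = 58, V ≈ 6.44 × 58^0.655 ≈ 92.03 kt.
ΔV over 24 h = 25.92 kt → 24 h equivalent = 25.92 × 24/24 ≈ 25.92 kt.
26 kt < 30 kt ⇒ not rapid intensification.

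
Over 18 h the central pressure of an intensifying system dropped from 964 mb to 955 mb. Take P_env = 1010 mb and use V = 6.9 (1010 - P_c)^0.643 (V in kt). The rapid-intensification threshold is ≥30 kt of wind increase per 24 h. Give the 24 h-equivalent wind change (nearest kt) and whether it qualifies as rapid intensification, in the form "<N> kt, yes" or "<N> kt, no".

13 kt, no

V₁: ΔP = 46, V ≈ 6.9 × 46^0.643 ≈ 80.91 kt.
V₂: ΔP = 55, V ≈ 6.9 × 55^0.643 ≈ 90.76 kt.
ΔV over 18 h = 9.85 kt → 24 h equivalent = 9.85 × 24/18 ≈ 13.13 kt.
13 kt < 30 kt ⇒ not rapid intensification.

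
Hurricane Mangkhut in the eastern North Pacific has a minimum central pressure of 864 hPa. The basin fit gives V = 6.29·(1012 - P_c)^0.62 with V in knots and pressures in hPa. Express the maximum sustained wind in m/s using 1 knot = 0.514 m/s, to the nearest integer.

ΔP = 1012 − 864 = 148 hPa.
V ≈ 6.29 × 148^0.62 = 6.29 × 22.160 ≈ 139.384 kt.
139.384 × 0.514 ≈ 71.64 m/s → 72 m/s.

72 m/s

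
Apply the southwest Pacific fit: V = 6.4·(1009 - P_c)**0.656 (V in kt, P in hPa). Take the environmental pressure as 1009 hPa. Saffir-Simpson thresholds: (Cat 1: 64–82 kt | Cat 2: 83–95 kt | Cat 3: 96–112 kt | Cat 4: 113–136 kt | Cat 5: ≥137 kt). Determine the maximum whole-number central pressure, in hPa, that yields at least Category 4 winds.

929 hPa

Category 4 begins at V = 113 kt.
Required ΔP = (113/6.4)^(1/0.656) = 17.656^1.524 ≈ 79.57 hPa.
P_c ≤ 1009 − 79.57 = 929.43, so the highest integer P_c is 929 hPa.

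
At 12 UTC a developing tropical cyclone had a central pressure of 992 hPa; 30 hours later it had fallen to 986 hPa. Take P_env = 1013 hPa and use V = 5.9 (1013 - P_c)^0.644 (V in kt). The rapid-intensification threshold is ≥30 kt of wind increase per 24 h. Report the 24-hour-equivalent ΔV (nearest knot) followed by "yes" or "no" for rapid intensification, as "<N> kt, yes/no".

6 kt, no

V₁: ΔP = 21, V ≈ 5.9 × 21^0.644 ≈ 41.91 kt.
V₂: ΔP = 27, V ≈ 5.9 × 27^0.644 ≈ 49.28 kt.
ΔV over 30 h = 7.37 kt → 24 h equivalent = 7.37 × 24/30 ≈ 5.90 kt.
6 kt < 30 kt ⇒ not rapid intensification.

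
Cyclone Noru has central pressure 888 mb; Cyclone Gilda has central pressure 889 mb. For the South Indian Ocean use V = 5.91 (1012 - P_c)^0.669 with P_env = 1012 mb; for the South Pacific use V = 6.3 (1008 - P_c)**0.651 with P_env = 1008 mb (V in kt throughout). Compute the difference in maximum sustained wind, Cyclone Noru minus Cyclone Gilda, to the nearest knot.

Cyclone Noru: ΔP = 124; V ≈ 5.91 × 124^0.669 ≈ 148.62 kt.
Cyclone Gilda: ΔP = 119; V ≈ 6.3 × 119^0.651 ≈ 141.42 kt.
Difference ≈ 148.62 − 141.42 = 7.20 → 7 kt.

7 kt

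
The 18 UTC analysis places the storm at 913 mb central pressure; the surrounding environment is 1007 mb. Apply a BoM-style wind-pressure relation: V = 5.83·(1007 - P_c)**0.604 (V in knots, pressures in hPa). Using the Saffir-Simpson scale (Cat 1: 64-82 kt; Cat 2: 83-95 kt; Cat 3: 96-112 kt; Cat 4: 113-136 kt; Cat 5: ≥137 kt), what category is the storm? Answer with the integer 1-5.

ΔP = 1007 − 913 = 94 mb.
V ≈ 5.83 × 94^0.604 = 5.83 × 15.55 ≈ 91 kt.
91 kt falls in the Category 2 band.

2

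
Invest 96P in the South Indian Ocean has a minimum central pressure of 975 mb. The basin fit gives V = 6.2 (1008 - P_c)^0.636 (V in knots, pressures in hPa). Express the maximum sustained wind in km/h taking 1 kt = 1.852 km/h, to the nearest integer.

ΔP = 1008 − 975 = 33 mb.
V ≈ 6.2 × 33^0.636 = 6.2 × 9.242 ≈ 57.302 kt.
57.302 × 1.852 ≈ 106.12 km/h → 106 km/h.

106 km/h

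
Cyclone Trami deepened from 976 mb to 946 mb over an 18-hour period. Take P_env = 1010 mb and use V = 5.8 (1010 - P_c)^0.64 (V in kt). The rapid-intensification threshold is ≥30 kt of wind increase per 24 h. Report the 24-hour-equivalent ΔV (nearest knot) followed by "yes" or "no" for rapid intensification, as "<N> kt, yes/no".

V₁: ΔP = 34, V ≈ 5.8 × 34^0.64 ≈ 55.41 kt.
V₂: ΔP = 64, V ≈ 5.8 × 64^0.64 ≈ 83.06 kt.
ΔV over 18 h = 27.65 kt → 24 h equivalent = 27.65 × 24/18 ≈ 36.87 kt.
37 kt ≥ 30 kt ⇒ rapid intensification.

37 kt, yes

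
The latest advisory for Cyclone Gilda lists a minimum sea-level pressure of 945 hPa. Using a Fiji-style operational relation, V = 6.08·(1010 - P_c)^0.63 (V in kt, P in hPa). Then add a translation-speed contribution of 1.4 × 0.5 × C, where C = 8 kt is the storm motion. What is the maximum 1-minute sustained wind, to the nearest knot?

ΔP = 1010 − 945 = 65 hPa.
65^0.63 ≈ 13.872.
V ≈ 6.08 × 13.872 ≈ 84.3 kt.
Translation term: 1.4 × 0.5 × 8 = 5.6 kt.
Corrected V ≈ 89.9 kt → 90 kt.

90 kt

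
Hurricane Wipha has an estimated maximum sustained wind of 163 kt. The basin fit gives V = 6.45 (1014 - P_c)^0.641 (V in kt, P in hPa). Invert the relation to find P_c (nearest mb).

ΔP = (V / 6.45)^(1/0.641) = (163/6.45)^1.560.
163/6.45 = 25.271; 25.271^1.560 ≈ 154.24 mb.
P_c = 1014 − 154.24 = 859.76 ≈ 860 mb.

860 mb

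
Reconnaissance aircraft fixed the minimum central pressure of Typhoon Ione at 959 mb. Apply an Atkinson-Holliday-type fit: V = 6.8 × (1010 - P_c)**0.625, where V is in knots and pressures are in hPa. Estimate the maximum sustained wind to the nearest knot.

ΔP = 1010 − 959 = 51 mb.
51^0.625 ≈ 11.674.
V ≈ 6.8 × 11.674 ≈ 79.4 kt.

79 kt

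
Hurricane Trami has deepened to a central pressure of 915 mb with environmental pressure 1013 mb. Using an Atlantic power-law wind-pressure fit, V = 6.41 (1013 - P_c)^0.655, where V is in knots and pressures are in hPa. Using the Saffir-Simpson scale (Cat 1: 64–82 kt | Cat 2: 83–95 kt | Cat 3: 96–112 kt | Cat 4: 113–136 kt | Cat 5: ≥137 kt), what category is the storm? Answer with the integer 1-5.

ΔP = 1013 − 915 = 98 mb.
V ≈ 6.41 × 98^0.655 = 6.41 × 20.15 ≈ 129 kt.
129 kt falls in the Category 4 band.

4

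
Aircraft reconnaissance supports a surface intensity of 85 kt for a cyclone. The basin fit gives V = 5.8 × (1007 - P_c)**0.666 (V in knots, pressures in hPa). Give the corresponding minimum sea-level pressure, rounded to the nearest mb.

ΔP = (V / 5.8)^(1/0.666) = (85/5.8)^1.502.
85/5.8 = 14.655; 14.655^1.502 ≈ 56.33 mb.
P_c = 1007 − 56.33 = 950.67 ≈ 951 mb.

951 mb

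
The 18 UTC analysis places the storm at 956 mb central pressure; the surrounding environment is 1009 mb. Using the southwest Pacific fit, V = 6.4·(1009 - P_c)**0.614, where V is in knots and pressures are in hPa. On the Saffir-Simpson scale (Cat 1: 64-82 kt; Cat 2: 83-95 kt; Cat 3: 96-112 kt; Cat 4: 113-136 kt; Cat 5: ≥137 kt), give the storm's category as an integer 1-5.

ΔP = 1009 − 956 = 53 mb.
V ≈ 6.4 × 53^0.614 = 6.4 × 11.45 ≈ 73 kt.
73 kt falls in the Category 1 band.

1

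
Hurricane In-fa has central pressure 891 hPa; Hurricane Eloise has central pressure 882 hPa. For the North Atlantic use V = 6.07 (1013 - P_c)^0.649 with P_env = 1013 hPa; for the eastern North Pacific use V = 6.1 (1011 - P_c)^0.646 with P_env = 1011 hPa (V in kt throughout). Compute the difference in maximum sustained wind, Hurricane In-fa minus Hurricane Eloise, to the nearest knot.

Hurricane In-fa: ΔP = 122; V ≈ 6.07 × 122^0.649 ≈ 137.16 kt.
Hurricane Eloise: ΔP = 129; V ≈ 6.1 × 129^0.646 ≈ 140.85 kt.
Difference ≈ 137.16 − 140.85 = -3.69 → -4 kt.

-4 kt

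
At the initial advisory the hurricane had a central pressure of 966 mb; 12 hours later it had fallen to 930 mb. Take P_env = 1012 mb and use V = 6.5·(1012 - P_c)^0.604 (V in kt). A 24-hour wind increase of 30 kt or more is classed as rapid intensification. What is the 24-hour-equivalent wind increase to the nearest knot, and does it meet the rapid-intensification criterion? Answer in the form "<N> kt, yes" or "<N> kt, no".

55 kt, yes

V₁: ΔP = 46, V ≈ 6.5 × 46^0.604 ≈ 65.65 kt.
V₂: ΔP = 82, V ≈ 6.5 × 82^0.604 ≈ 93.08 kt.
ΔV over 12 h = 27.43 kt → 24 h equivalent = 27.43 × 24/12 ≈ 54.86 kt.
55 kt ≥ 30 kt ⇒ rapid intensification.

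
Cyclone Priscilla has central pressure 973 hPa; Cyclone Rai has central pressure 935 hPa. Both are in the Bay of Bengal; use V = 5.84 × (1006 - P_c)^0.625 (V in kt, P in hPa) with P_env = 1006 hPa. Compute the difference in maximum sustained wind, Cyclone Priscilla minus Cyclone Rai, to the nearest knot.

-32 kt

Cyclone Priscilla: ΔP = 33; V ≈ 5.84 × 33^0.625 ≈ 51.94 kt.
Cyclone Rai: ΔP = 71; V ≈ 5.84 × 71^0.625 ≈ 83.84 kt.
Difference ≈ 51.94 − 83.84 = -31.90 → -32 kt.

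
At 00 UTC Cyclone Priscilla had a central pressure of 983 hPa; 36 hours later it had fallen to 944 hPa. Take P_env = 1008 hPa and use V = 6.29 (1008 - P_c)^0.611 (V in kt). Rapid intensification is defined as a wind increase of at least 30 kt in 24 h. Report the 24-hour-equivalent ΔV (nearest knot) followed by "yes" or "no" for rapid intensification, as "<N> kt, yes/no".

V₁: ΔP = 25, V ≈ 6.29 × 25^0.611 ≈ 44.96 kt.
V₂: ΔP = 64, V ≈ 6.29 × 64^0.611 ≈ 79.84 kt.
ΔV over 36 h = 34.88 kt → 24 h equivalent = 34.88 × 24/36 ≈ 23.25 kt.
23 kt < 30 kt ⇒ not rapid intensification.

23 kt, no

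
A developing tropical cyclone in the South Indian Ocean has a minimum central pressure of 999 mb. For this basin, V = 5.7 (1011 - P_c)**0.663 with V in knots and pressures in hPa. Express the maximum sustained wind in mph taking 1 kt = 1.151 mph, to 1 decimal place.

ΔP = 1011 − 999 = 12 mb.
V ≈ 5.7 × 12^0.663 = 5.7 × 5.194 ≈ 29.605 kt.
29.605 × 1.151 ≈ 34.08 mph → 34.1 mph.

34.1 mph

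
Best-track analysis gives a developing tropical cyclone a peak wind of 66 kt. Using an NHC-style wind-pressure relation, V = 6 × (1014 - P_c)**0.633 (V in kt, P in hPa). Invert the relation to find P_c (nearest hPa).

970 hPa

ΔP = (V / 6)^(1/0.633) = (66/6)^1.580.
66/6 = 11.000; 11.000^1.580 ≈ 44.17 hPa.
P_c = 1014 − 44.17 = 969.83 ≈ 970 hPa.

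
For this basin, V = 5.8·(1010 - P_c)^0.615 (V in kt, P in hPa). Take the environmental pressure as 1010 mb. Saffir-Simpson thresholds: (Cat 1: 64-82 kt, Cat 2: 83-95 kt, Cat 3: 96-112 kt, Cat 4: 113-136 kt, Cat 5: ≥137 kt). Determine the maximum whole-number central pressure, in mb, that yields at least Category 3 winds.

Category 3 begins at V = 96 kt.
Required ΔP = (96/5.8)^(1/0.615) = 16.552^1.626 ≈ 95.91 mb.
P_c ≤ 1010 − 95.91 = 914.09, so the highest integer P_c is 914 mb.

914 mb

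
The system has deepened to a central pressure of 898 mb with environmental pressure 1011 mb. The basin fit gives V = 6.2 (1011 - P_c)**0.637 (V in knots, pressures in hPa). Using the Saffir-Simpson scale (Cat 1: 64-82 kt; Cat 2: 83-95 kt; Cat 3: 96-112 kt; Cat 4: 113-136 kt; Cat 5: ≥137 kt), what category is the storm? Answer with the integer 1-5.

4

ΔP = 1011 − 898 = 113 mb.
V ≈ 6.2 × 113^0.637 = 6.2 × 20.31 ≈ 126 kt.
126 kt falls in the Category 4 band.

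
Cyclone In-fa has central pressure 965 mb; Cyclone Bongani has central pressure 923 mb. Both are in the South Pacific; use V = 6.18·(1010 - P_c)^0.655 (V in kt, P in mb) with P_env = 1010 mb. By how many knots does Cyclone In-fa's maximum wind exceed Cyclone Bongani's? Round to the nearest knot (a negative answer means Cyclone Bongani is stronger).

Cyclone In-fa: ΔP = 45; V ≈ 6.18 × 45^0.655 ≈ 74.79 kt.
Cyclone Bongani: ΔP = 87; V ≈ 6.18 × 87^0.655 ≈ 115.18 kt.
Difference ≈ 74.79 − 115.18 = -40.39 → -40 kt.

-40 kt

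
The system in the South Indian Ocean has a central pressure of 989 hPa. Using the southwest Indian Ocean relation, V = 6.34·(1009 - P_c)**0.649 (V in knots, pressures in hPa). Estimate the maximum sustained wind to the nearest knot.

44 kt

ΔP = 1009 − 989 = 20 hPa.
20^0.649 ≈ 6.988.
V ≈ 6.34 × 6.988 ≈ 44.3 kt.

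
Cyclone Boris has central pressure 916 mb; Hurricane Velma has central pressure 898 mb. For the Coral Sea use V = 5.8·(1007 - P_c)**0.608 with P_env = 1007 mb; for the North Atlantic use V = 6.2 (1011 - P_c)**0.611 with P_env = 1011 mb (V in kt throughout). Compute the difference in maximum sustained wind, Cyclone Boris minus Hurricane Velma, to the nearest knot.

-21 kt

Cyclone Boris: ΔP = 91; V ≈ 5.8 × 91^0.608 ≈ 90.06 kt.
Hurricane Velma: ΔP = 113; V ≈ 6.2 × 113^0.611 ≈ 111.38 kt.
Difference ≈ 90.06 − 111.38 = -21.32 → -21 kt.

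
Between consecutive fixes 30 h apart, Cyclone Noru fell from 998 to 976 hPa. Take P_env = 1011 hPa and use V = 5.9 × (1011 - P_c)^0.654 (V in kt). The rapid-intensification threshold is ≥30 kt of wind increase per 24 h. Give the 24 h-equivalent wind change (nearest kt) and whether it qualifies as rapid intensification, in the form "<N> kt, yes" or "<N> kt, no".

23 kt, no

V₁: ΔP = 13, V ≈ 5.9 × 13^0.654 ≈ 31.58 kt.
V₂: ΔP = 35, V ≈ 5.9 × 35^0.654 ≈ 60.35 kt.
ΔV over 30 h = 28.77 kt → 24 h equivalent = 28.77 × 24/30 ≈ 23.02 kt.
23 kt < 30 kt ⇒ not rapid intensification.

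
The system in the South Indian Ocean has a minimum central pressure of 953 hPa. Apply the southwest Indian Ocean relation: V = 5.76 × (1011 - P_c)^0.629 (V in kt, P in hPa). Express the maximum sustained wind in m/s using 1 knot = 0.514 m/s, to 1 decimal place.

ΔP = 1011 − 953 = 58 hPa.
V ≈ 5.76 × 58^0.629 = 5.76 × 12.859 ≈ 74.066 kt.
74.066 × 0.514 ≈ 38.07 m/s → 38.1 m/s.

38.1 m/s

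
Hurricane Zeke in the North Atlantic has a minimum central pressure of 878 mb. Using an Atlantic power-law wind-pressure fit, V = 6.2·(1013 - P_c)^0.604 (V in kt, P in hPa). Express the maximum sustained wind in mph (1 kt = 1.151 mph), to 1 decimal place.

138.1 mph

ΔP = 1013 − 878 = 135 mb.
V ≈ 6.2 × 135^0.604 = 6.2 × 19.352 ≈ 119.981 kt.
119.981 × 1.151 ≈ 138.10 mph → 138.1 mph.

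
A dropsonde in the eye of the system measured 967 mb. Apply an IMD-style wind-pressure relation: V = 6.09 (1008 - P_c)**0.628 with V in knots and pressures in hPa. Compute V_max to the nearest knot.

ΔP = 1008 − 967 = 41 mb.
41^0.628 ≈ 10.300.
V ≈ 6.09 × 10.300 ≈ 62.7 kt.

63 kt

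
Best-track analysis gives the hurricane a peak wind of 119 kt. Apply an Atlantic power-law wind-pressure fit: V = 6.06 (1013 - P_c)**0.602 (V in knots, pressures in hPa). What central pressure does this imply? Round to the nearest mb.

872 mb

ΔP = (V / 6.06)^(1/0.602) = (119/6.06)^1.661.
119/6.06 = 19.637; 19.637^1.661 ≈ 140.59 mb.
P_c = 1013 − 140.59 = 872.41 ≈ 872 mb.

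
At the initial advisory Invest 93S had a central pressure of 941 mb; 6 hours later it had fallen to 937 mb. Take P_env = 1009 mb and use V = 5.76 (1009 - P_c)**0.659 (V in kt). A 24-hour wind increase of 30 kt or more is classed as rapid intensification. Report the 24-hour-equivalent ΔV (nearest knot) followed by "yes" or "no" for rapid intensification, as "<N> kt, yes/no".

14 kt, no

V₁: ΔP = 68, V ≈ 5.76 × 68^0.659 ≈ 92.91 kt.
V₂: ΔP = 72, V ≈ 5.76 × 72^0.659 ≈ 96.47 kt.
ΔV over 6 h = 3.56 kt → 24 h equivalent = 3.56 × 24/6 ≈ 14.24 kt.
14 kt < 30 kt ⇒ not rapid intensification.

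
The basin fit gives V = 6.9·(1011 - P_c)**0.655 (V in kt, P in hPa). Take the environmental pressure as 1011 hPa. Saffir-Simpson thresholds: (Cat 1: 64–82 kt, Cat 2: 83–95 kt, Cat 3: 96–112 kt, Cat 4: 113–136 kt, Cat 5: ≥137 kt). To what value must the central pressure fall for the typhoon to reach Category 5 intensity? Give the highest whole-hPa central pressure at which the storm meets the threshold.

915 hPa

Category 5 begins at V = 137 kt.
Required ΔP = (137/6.9)^(1/0.655) = 19.855^1.527 ≈ 95.83 hPa.
P_c ≤ 1011 − 95.83 = 915.17, so the highest integer P_c is 915 hPa.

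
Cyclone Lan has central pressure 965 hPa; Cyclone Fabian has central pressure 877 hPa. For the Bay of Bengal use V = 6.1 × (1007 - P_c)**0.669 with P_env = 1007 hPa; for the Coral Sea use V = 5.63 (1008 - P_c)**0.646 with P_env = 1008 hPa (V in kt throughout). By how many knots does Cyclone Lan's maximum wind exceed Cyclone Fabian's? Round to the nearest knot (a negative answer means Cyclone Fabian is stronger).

-57 kt

Cyclone Lan: ΔP = 42; V ≈ 6.1 × 42^0.669 ≈ 74.35 kt.
Cyclone Fabian: ΔP = 131; V ≈ 5.63 × 131^0.646 ≈ 131.30 kt.
Difference ≈ 74.35 − 131.30 = -56.95 → -57 kt.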